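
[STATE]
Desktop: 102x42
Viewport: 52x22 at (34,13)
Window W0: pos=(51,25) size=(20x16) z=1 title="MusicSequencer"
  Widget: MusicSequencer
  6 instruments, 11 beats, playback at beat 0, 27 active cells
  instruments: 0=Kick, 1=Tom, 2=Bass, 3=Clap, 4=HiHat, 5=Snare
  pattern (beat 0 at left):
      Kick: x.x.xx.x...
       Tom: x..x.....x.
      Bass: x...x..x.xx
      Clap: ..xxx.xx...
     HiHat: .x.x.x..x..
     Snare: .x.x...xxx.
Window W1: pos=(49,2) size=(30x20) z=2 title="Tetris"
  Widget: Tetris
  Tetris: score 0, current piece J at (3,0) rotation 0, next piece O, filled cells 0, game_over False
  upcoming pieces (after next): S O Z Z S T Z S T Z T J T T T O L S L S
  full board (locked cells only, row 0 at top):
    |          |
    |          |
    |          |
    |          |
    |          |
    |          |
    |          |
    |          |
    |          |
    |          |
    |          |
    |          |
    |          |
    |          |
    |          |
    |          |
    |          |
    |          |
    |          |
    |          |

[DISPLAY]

               ┃          │                 ┃       
               ┃          │                 ┃       
               ┃          │                 ┃       
               ┃          │                 ┃       
               ┃          │                 ┃       
               ┃          │                 ┃       
               ┃          │                 ┃       
               ┃          │                 ┃       
               ┗━━━━━━━━━━━━━━━━━━━━━━━━━━━━┛       
                                                    
                                                    
                                                    
                 ┏━━━━━━━━━━━━━━━━━━┓               
                 ┃ MusicSequencer   ┃               
                 ┠──────────────────┨               
                 ┃      ▼1234567890 ┃               
                 ┃  Kick█·█·██·█··· ┃               
                 ┃   Tom█··█·····█· ┃               
                 ┃  Bass█···█··█·██ ┃               
                 ┃  Clap··███·██··· ┃               
                 ┃ HiHat·█·█·█··█·· ┃               
                 ┃ Snare·█·█···███· ┃               


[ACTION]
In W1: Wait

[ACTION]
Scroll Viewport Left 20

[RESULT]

                                   ┃          │     
                                   ┃          │     
                                   ┃          │     
                                   ┃          │     
                                   ┃          │     
                                   ┃          │     
                                   ┃          │     
                                   ┃          │     
                                   ┗━━━━━━━━━━━━━━━━
                                                    
                                                    
                                                    
                                     ┏━━━━━━━━━━━━━━
                                     ┃ MusicSequence
                                     ┠──────────────
                                     ┃      ▼1234567
                                     ┃  Kick█·█·██·█
                                     ┃   Tom█··█····
                                     ┃  Bass█···█··█
                                     ┃  Clap··███·██
                                     ┃ HiHat·█·█·█··
                                     ┃ Snare·█·█···█


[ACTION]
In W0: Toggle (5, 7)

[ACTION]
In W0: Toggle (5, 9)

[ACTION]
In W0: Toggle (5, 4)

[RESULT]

                                   ┃          │     
                                   ┃          │     
                                   ┃          │     
                                   ┃          │     
                                   ┃          │     
                                   ┃          │     
                                   ┃          │     
                                   ┃          │     
                                   ┗━━━━━━━━━━━━━━━━
                                                    
                                                    
                                                    
                                     ┏━━━━━━━━━━━━━━
                                     ┃ MusicSequence
                                     ┠──────────────
                                     ┃      ▼1234567
                                     ┃  Kick█·█·██·█
                                     ┃   Tom█··█····
                                     ┃  Bass█···█··█
                                     ┃  Clap··███·██
                                     ┃ HiHat·█·█·█··
                                     ┃ Snare·█·██···


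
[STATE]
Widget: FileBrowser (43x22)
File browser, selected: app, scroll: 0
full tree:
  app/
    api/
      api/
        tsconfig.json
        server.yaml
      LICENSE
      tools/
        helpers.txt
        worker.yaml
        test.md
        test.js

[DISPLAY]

> [-] app/                                 
    [+] api/                               
                                           
                                           
                                           
                                           
                                           
                                           
                                           
                                           
                                           
                                           
                                           
                                           
                                           
                                           
                                           
                                           
                                           
                                           
                                           
                                           


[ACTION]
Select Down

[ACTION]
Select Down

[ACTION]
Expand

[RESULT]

  [-] app/                                 
  > [-] api/                               
      [+] api/                             
      LICENSE                              
      [+] tools/                           
                                           
                                           
                                           
                                           
                                           
                                           
                                           
                                           
                                           
                                           
                                           
                                           
                                           
                                           
                                           
                                           
                                           


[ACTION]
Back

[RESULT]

> [+] app/                                 
                                           
                                           
                                           
                                           
                                           
                                           
                                           
                                           
                                           
                                           
                                           
                                           
                                           
                                           
                                           
                                           
                                           
                                           
                                           
                                           
                                           


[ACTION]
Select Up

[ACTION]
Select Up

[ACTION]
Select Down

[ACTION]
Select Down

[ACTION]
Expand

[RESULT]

> [-] app/                                 
    [-] api/                               
      [+] api/                             
      LICENSE                              
      [+] tools/                           
                                           
                                           
                                           
                                           
                                           
                                           
                                           
                                           
                                           
                                           
                                           
                                           
                                           
                                           
                                           
                                           
                                           


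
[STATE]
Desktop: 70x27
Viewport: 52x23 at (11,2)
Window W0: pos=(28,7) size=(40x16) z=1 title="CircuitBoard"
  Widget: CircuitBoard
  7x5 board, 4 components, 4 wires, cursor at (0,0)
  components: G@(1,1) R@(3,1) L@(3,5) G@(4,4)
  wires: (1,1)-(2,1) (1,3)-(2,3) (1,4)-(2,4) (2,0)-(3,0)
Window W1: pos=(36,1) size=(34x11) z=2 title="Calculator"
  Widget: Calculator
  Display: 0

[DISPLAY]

                         ┃ Calculator               
                         ┠──────────────────────────
                         ┃                          
                         ┃┌───┬───┬───┬───┐         
                         ┃│ 7 │ 8 │ 9 │ ÷ │         
                 ┏━━━━━━━┃├───┼───┼───┼───┤         
                 ┃ Circui┃│ 4 │ 5 │ 6 │ × │         
                 ┠───────┃├───┼───┼───┼───┤         
                 ┃   0 1 ┃│ 1 │ 2 │ 3 │ - │         
                 ┃0  [.] ┗━━━━━━━━━━━━━━━━━━━━━━━━━━
                 ┃                                  
                 ┃1       G       ·   ·             
                 ┃        │       │   │             
                 ┃2   ·   ·       ·   ·             
                 ┃    │                             
                 ┃3   ·   R               L         
                 ┃                                  
                 ┃4                   G             
                 ┃Cursor: (0,0)                     
                 ┃                                  
                 ┗━━━━━━━━━━━━━━━━━━━━━━━━━━━━━━━━━━
                                                    
                                                    


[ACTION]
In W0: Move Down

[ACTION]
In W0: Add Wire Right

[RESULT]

                         ┃ Calculator               
                         ┠──────────────────────────
                         ┃                          
                         ┃┌───┬───┬───┬───┐         
                         ┃│ 7 │ 8 │ 9 │ ÷ │         
                 ┏━━━━━━━┃├───┼───┼───┼───┤         
                 ┃ Circui┃│ 4 │ 5 │ 6 │ × │         
                 ┠───────┃├───┼───┼───┼───┤         
                 ┃   0 1 ┃│ 1 │ 2 │ 3 │ - │         
                 ┃0      ┗━━━━━━━━━━━━━━━━━━━━━━━━━━
                 ┃                                  
                 ┃1  [.]─ G       ·   ·             
                 ┃        │       │   │             
                 ┃2   ·   ·       ·   ·             
                 ┃    │                             
                 ┃3   ·   R               L         
                 ┃                                  
                 ┃4                   G             
                 ┃Cursor: (1,0)                     
                 ┃                                  
                 ┗━━━━━━━━━━━━━━━━━━━━━━━━━━━━━━━━━━
                                                    
                                                    


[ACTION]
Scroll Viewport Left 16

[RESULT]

                                    ┃ Calculator    
                                    ┠───────────────
                                    ┃               
                                    ┃┌───┬───┬───┬──
                                    ┃│ 7 │ 8 │ 9 │ ÷
                            ┏━━━━━━━┃├───┼───┼───┼──
                            ┃ Circui┃│ 4 │ 5 │ 6 │ ×
                            ┠───────┃├───┼───┼───┼──
                            ┃   0 1 ┃│ 1 │ 2 │ 3 │ -
                            ┃0      ┗━━━━━━━━━━━━━━━
                            ┃                       
                            ┃1  [.]─ G       ·   ·  
                            ┃        │       │   │  
                            ┃2   ·   ·       ·   ·  
                            ┃    │                  
                            ┃3   ·   R              
                            ┃                       
                            ┃4                   G  
                            ┃Cursor: (1,0)          
                            ┃                       
                            ┗━━━━━━━━━━━━━━━━━━━━━━━
                                                    
                                                    


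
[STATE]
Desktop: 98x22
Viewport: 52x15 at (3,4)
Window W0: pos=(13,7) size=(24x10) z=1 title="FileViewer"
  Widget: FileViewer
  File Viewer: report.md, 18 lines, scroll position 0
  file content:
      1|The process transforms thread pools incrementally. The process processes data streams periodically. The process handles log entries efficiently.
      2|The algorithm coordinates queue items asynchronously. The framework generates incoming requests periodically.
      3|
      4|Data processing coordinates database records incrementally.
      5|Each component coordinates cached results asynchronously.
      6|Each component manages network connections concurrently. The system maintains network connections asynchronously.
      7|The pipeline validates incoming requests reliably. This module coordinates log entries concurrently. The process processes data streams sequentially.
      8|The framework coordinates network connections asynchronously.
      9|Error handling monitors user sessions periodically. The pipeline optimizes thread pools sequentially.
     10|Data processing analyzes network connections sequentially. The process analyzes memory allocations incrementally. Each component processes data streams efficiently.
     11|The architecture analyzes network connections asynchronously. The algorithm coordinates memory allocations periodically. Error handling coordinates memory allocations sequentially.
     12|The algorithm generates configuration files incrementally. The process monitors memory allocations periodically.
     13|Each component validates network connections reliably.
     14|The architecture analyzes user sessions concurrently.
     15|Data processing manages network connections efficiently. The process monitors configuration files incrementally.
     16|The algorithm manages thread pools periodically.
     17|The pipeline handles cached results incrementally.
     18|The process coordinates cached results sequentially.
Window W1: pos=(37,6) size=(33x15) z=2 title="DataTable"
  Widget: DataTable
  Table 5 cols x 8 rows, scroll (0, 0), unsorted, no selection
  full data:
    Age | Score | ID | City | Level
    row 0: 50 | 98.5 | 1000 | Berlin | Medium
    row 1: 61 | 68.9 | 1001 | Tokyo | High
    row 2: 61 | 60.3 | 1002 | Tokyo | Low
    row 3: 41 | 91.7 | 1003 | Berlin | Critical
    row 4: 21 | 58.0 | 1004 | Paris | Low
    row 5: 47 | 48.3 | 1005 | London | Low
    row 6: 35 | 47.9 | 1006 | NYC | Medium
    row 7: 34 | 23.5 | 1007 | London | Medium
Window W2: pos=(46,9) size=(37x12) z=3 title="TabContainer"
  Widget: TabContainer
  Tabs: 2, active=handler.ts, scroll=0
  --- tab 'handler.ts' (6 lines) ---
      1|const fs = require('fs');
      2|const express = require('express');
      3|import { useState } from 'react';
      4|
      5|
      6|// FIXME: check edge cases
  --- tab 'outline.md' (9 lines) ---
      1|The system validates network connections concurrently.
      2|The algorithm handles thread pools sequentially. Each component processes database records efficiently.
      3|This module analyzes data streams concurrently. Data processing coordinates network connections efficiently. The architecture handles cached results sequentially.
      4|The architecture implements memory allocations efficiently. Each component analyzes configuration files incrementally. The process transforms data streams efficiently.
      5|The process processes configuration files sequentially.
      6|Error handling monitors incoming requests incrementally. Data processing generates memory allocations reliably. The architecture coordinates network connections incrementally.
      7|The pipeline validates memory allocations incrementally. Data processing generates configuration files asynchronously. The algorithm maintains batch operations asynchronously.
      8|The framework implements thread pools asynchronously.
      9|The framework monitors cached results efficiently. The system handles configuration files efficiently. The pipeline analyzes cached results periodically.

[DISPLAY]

                                                    
                                                    
                                  ┏━━━━━━━━━━━━━━━━━
          ┏━━━━━━━━━━━━━━━━━━━━━━┓┃ DataTable       
          ┃ FileViewer           ┃┠─────────────────
          ┠──────────────────────┨┃Age│Scor┏━━━━━━━━
          ┃The process transform▲┃┃───┼────┃ TabCont
          ┃The algorithm coordin█┃┃50 │98.5┠────────
          ┃                     ░┃┃61 │68.9┃[handler
          ┃Data processing coord░┃┃61 │60.3┃────────
          ┃Each component coordi░┃┃41 │91.7┃const fs
          ┃Each component manage▼┃┃21 │58.0┃const ex
          ┗━━━━━━━━━━━━━━━━━━━━━━┛┃47 │48.3┃import {
                                  ┃35 │47.9┃        
                                  ┃34 │23.5┃        


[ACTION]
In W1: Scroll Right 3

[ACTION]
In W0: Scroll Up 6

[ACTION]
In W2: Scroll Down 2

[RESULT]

                                                    
                                                    
                                  ┏━━━━━━━━━━━━━━━━━
          ┏━━━━━━━━━━━━━━━━━━━━━━┓┃ DataTable       
          ┃ FileViewer           ┃┠─────────────────
          ┠──────────────────────┨┃Age│Scor┏━━━━━━━━
          ┃The process transform▲┃┃───┼────┃ TabCont
          ┃The algorithm coordin█┃┃50 │98.5┠────────
          ┃                     ░┃┃61 │68.9┃[handler
          ┃Data processing coord░┃┃61 │60.3┃────────
          ┃Each component coordi░┃┃41 │91.7┃import {
          ┃Each component manage▼┃┃21 │58.0┃        
          ┗━━━━━━━━━━━━━━━━━━━━━━┛┃47 │48.3┃        
                                  ┃35 │47.9┃// FIXME
                                  ┃34 │23.5┃        


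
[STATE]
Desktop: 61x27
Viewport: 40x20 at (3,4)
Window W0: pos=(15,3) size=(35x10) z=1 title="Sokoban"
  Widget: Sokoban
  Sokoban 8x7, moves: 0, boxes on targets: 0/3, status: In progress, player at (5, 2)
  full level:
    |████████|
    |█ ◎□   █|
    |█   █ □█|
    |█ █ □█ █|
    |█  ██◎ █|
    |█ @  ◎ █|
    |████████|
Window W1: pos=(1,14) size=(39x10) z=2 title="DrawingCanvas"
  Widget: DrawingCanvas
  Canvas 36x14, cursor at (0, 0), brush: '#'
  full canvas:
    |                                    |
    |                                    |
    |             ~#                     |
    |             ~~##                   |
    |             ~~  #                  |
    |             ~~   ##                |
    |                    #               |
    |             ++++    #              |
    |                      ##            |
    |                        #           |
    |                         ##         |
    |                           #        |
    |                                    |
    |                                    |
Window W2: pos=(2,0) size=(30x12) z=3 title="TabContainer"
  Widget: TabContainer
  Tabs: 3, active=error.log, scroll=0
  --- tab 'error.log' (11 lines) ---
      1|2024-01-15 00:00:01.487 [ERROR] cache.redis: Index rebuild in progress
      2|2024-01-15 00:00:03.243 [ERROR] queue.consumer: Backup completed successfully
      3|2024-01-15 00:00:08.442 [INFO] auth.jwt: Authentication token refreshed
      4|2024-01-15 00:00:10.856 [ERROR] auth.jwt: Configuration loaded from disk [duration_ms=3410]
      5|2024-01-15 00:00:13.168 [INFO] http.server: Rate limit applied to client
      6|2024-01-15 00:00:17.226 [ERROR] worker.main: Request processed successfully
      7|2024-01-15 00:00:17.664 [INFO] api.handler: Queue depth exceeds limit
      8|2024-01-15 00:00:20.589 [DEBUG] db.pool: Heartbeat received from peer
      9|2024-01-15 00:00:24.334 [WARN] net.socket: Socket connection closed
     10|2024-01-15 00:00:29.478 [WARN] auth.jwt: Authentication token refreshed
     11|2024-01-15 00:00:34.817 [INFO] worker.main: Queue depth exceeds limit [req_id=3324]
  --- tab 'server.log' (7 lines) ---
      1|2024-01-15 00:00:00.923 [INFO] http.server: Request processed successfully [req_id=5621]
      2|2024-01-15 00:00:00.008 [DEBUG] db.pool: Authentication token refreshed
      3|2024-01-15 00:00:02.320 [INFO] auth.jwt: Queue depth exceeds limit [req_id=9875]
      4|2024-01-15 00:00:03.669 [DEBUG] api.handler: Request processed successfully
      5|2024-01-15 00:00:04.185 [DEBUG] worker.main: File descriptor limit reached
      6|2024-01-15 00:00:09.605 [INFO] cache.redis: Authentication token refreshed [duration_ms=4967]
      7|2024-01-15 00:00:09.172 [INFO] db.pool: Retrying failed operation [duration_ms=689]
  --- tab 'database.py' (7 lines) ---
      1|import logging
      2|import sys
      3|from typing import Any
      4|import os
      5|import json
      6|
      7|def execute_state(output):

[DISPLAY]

────────────────────────────┃           
2024-01-15 00:00:01.487 [ERR┃───────────
2024-01-15 00:00:03.243 [ERR┃           
2024-01-15 00:00:08.442 [INF┃           
2024-01-15 00:00:10.856 [ERR┃           
2024-01-15 00:00:13.168 [INF┃           
2024-01-15 00:00:17.226 [ERR┃           
━━━━━━━━━━━━━━━━━━━━━━━━━━━━┛           
            ┗━━━━━━━━━━━━━━━━━━━━━━━━━━━
                                        
━━━━━━━━━━━━━━━━━━━━━━━━━━━━━━━━━━━━┓   
DrawingCanvas                       ┃   
────────────────────────────────────┨   
                                    ┃   
                                    ┃   
            ~#                      ┃   
            ~~##                    ┃   
            ~~  #                   ┃   
            ~~   ##                 ┃   
━━━━━━━━━━━━━━━━━━━━━━━━━━━━━━━━━━━━┛   


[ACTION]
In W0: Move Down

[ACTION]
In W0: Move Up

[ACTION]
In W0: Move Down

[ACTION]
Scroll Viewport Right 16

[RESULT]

────────────┃                 ┃         
:01.487 [ERR┃─────────────────┨         
:03.243 [ERR┃                 ┃         
:08.442 [INF┃                 ┃         
:10.856 [ERR┃                 ┃         
:13.168 [INF┃                 ┃         
:17.226 [ERR┃                 ┃         
━━━━━━━━━━━━┛                 ┃         
━━━━━━━━━━━━━━━━━━━━━━━━━━━━━━┛         
                                        
━━━━━━━━━━━━━━━━━━━━┓                   
                    ┃                   
────────────────────┨                   
                    ┃                   
                    ┃                   
                    ┃                   
                    ┃                   
#                   ┃                   
 ##                 ┃                   
━━━━━━━━━━━━━━━━━━━━┛                   


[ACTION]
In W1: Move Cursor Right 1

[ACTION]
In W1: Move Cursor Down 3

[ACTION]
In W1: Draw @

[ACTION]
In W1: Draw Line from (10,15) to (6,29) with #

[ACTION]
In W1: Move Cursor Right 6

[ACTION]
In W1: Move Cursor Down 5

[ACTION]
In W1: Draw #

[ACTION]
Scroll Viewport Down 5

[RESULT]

:08.442 [INF┃                 ┃         
:10.856 [ERR┃                 ┃         
:13.168 [INF┃                 ┃         
:17.226 [ERR┃                 ┃         
━━━━━━━━━━━━┛                 ┃         
━━━━━━━━━━━━━━━━━━━━━━━━━━━━━━┛         
                                        
━━━━━━━━━━━━━━━━━━━━┓                   
                    ┃                   
────────────────────┨                   
                    ┃                   
                    ┃                   
                    ┃                   
                    ┃                   
#                   ┃                   
 ##                 ┃                   
━━━━━━━━━━━━━━━━━━━━┛                   
                                        
                                        
                                        


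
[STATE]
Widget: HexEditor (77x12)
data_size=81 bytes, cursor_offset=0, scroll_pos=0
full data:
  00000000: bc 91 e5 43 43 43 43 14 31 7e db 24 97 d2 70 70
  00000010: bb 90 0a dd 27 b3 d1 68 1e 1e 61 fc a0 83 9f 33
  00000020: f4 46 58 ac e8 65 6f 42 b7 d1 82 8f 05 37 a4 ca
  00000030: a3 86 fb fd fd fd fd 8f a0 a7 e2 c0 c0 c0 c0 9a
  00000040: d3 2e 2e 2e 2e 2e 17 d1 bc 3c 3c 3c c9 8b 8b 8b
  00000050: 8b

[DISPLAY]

00000000  BC 91 e5 43 43 43 43 14  31 7e db 24 97 d2 70 70  |...CCCC.1~.$..pp
00000010  bb 90 0a dd 27 b3 d1 68  1e 1e 61 fc a0 83 9f 33  |....'..h..a....3
00000020  f4 46 58 ac e8 65 6f 42  b7 d1 82 8f 05 37 a4 ca  |.FX..eoB.....7..
00000030  a3 86 fb fd fd fd fd 8f  a0 a7 e2 c0 c0 c0 c0 9a  |................
00000040  d3 2e 2e 2e 2e 2e 17 d1  bc 3c 3c 3c c9 8b 8b 8b  |.........<<<....
00000050  8b                                                |.               
                                                                             
                                                                             
                                                                             
                                                                             
                                                                             
                                                                             


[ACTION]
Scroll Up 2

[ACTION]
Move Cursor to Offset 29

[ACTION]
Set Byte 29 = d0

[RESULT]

00000000  bc 91 e5 43 43 43 43 14  31 7e db 24 97 d2 70 70  |...CCCC.1~.$..pp
00000010  bb 90 0a dd 27 b3 d1 68  1e 1e 61 fc a0 D0 9f 33  |....'..h..a....3
00000020  f4 46 58 ac e8 65 6f 42  b7 d1 82 8f 05 37 a4 ca  |.FX..eoB.....7..
00000030  a3 86 fb fd fd fd fd 8f  a0 a7 e2 c0 c0 c0 c0 9a  |................
00000040  d3 2e 2e 2e 2e 2e 17 d1  bc 3c 3c 3c c9 8b 8b 8b  |.........<<<....
00000050  8b                                                |.               
                                                                             
                                                                             
                                                                             
                                                                             
                                                                             
                                                                             


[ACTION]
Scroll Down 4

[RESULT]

00000040  d3 2e 2e 2e 2e 2e 17 d1  bc 3c 3c 3c c9 8b 8b 8b  |.........<<<....
00000050  8b                                                |.               
                                                                             
                                                                             
                                                                             
                                                                             
                                                                             
                                                                             
                                                                             
                                                                             
                                                                             
                                                                             


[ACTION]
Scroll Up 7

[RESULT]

00000000  bc 91 e5 43 43 43 43 14  31 7e db 24 97 d2 70 70  |...CCCC.1~.$..pp
00000010  bb 90 0a dd 27 b3 d1 68  1e 1e 61 fc a0 D0 9f 33  |....'..h..a....3
00000020  f4 46 58 ac e8 65 6f 42  b7 d1 82 8f 05 37 a4 ca  |.FX..eoB.....7..
00000030  a3 86 fb fd fd fd fd 8f  a0 a7 e2 c0 c0 c0 c0 9a  |................
00000040  d3 2e 2e 2e 2e 2e 17 d1  bc 3c 3c 3c c9 8b 8b 8b  |.........<<<....
00000050  8b                                                |.               
                                                                             
                                                                             
                                                                             
                                                                             
                                                                             
                                                                             


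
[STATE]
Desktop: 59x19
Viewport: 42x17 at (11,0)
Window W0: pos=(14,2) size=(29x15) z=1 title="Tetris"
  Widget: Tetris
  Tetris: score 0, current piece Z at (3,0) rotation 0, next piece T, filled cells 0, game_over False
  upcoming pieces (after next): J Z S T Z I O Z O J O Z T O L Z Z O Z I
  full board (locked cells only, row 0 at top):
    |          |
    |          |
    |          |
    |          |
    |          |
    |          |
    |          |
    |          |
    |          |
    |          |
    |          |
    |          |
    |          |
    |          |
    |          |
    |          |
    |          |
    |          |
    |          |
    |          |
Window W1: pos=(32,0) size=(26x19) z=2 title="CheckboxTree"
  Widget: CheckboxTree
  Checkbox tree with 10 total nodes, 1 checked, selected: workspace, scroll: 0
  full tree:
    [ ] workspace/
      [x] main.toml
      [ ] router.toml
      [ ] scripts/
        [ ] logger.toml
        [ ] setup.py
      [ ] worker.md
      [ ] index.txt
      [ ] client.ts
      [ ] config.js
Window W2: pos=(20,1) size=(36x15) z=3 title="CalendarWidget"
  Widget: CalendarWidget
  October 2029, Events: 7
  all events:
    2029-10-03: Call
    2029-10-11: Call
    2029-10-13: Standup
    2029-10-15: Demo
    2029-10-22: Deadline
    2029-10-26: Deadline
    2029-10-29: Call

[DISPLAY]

                     ┏━━━━━━━━━━━━━━━━━━━━
         ┏━━━━━━━━━━━━━━━━━━━━━━━━━━━━━━━━
   ┏━━━━━┃ CalendarWidget                 
   ┃ Tetr┠────────────────────────────────
   ┠─────┃           October 2029         
   ┃     ┃Mo Tu We Th Fr Sa Su            
   ┃     ┃ 1  2  3*  4  5  6  7           
   ┃     ┃ 8  9 10 11* 12 13* 14          
   ┃     ┃15* 16 17 18 19 20 21           
   ┃     ┃22* 23 24 25 26* 27 28          
   ┃     ┃29* 30 31                       
   ┃     ┃                                
   ┃     ┃                                
   ┃     ┃                                
   ┃     ┃                                
   ┃     ┗━━━━━━━━━━━━━━━━━━━━━━━━━━━━━━━━
   ┗━━━━━━━━━━━━━━━━━┃                    


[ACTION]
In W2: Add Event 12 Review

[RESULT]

                     ┏━━━━━━━━━━━━━━━━━━━━
         ┏━━━━━━━━━━━━━━━━━━━━━━━━━━━━━━━━
   ┏━━━━━┃ CalendarWidget                 
   ┃ Tetr┠────────────────────────────────
   ┠─────┃           October 2029         
   ┃     ┃Mo Tu We Th Fr Sa Su            
   ┃     ┃ 1  2  3*  4  5  6  7           
   ┃     ┃ 8  9 10 11* 12* 13* 14         
   ┃     ┃15* 16 17 18 19 20 21           
   ┃     ┃22* 23 24 25 26* 27 28          
   ┃     ┃29* 30 31                       
   ┃     ┃                                
   ┃     ┃                                
   ┃     ┃                                
   ┃     ┃                                
   ┃     ┗━━━━━━━━━━━━━━━━━━━━━━━━━━━━━━━━
   ┗━━━━━━━━━━━━━━━━━┃                    


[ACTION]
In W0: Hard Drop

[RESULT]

                     ┏━━━━━━━━━━━━━━━━━━━━
         ┏━━━━━━━━━━━━━━━━━━━━━━━━━━━━━━━━
   ┏━━━━━┃ CalendarWidget                 
   ┃ Tetr┠────────────────────────────────
   ┠─────┃           October 2029         
   ┃     ┃Mo Tu We Th Fr Sa Su            
   ┃     ┃ 1  2  3*  4  5  6  7           
   ┃     ┃ 8  9 10 11* 12* 13* 14         
   ┃     ┃15* 16 17 18 19 20 21           
   ┃     ┃22* 23 24 25 26* 27 28          
   ┃     ┃29* 30 31                       
   ┃     ┃                                
   ┃     ┃                                
   ┃     ┃                                
   ┃   ▓▓┃                                
   ┃    ▓┗━━━━━━━━━━━━━━━━━━━━━━━━━━━━━━━━
   ┗━━━━━━━━━━━━━━━━━┃                    


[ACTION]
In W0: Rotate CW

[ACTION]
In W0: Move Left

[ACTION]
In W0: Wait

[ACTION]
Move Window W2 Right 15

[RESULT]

                     ┏━━━━━━━━━━━━━━━━━━━━
            ┏━━━━━━━━━━━━━━━━━━━━━━━━━━━━━
   ┏━━━━━━━━┃ CalendarWidget              
   ┃ Tetris ┠─────────────────────────────
   ┠────────┃           October 2029      
   ┃        ┃Mo Tu We Th Fr Sa Su         
   ┃        ┃ 1  2  3*  4  5  6  7        
   ┃        ┃ 8  9 10 11* 12* 13* 14      
   ┃        ┃15* 16 17 18 19 20 21        
   ┃        ┃22* 23 24 25 26* 27 28       
   ┃        ┃29* 30 31                    
   ┃        ┃                             
   ┃        ┃                             
   ┃        ┃                             
   ┃   ▓▓   ┃                             
   ┃    ▓▓  ┗━━━━━━━━━━━━━━━━━━━━━━━━━━━━━
   ┗━━━━━━━━━━━━━━━━━┃                    


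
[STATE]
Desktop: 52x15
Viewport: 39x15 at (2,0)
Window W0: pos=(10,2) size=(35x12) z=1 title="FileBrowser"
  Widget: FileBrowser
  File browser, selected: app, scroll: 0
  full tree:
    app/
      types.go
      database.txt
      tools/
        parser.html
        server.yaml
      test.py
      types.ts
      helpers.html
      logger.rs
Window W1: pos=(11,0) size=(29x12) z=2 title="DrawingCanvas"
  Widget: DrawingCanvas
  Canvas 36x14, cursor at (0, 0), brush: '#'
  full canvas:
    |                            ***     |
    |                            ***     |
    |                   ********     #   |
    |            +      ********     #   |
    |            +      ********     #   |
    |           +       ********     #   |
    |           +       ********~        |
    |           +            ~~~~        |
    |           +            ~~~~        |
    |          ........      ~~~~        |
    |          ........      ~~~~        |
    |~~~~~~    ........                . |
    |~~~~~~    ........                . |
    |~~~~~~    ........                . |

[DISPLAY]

         ┏━━━━━━━━━━━━━━━━━━━━━━━━━━━┓ 
         ┃ DrawingCanvas             ┃ 
        ┏┠───────────────────────────┨━
        ┃┃+                          ┃ 
        ┠┃                           ┃─
        ┃┃                   ********┃ 
        ┃┃            +      ********┃ 
        ┃┃            +      ********┃ 
        ┃┃           +       ********┃ 
        ┃┃           +       ********┃ 
        ┃┃           +            ~~~┃ 
        ┃┗━━━━━━━━━━━━━━━━━━━━━━━━━━━┛ 
        ┃    logger.rs                 
        ┗━━━━━━━━━━━━━━━━━━━━━━━━━━━━━━
                                       


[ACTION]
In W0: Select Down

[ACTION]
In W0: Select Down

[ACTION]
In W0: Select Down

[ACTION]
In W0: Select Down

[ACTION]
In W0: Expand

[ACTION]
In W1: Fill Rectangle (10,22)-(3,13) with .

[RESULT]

         ┏━━━━━━━━━━━━━━━━━━━━━━━━━━━┓ 
         ┃ DrawingCanvas             ┃ 
        ┏┠───────────────────────────┨━
        ┃┃+                          ┃ 
        ┠┃                           ┃─
        ┃┃                   ********┃ 
        ┃┃            +..........****┃ 
        ┃┃            +..........****┃ 
        ┃┃           + ..........****┃ 
        ┃┃           + ..........****┃ 
        ┃┃           + .......... ~~~┃ 
        ┃┗━━━━━━━━━━━━━━━━━━━━━━━━━━━┛ 
        ┃    logger.rs                 
        ┗━━━━━━━━━━━━━━━━━━━━━━━━━━━━━━
                                       
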